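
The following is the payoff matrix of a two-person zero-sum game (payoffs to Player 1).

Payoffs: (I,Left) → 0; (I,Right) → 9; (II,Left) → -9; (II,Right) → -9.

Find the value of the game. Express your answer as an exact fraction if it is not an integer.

Row minima: I → 0, II → -9; maximin = 0.
Column maxima: Left → 0, Right → 9; minimax = 0.
Since maximin = minimax = 0, there is a saddle point and the value is 0.

0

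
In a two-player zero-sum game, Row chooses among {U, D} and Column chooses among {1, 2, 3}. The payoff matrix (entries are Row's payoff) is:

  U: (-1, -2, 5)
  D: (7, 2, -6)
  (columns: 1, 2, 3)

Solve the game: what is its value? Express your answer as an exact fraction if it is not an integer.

Row minima: U → -2, D → -6; maximin = -2.
Column maxima: 1 → 7, 2 → 2, 3 → 5; minimax = 2.
-2 ≠ 2, so there is no saddle point; optimal play is mixed.
1 is strictly dominated by 2 (it gives Row strictly more in every row), so Column never plays it.
On the remaining 2×2 (U, D vs 2, 3):
Let Row play U with probability p. Expected payoff against 2: (-2)p + 2(1−p) = −4p + 2; against 3: 5p + (-6)(1−p) = 11p − 6.
Setting these equal: −4p + 2 = 11p − 6 ⇒ −15p = -8 ⇒ p = 8/15, and the value is (-4)·(8/15) + 2 = -2/15.
For Column: with q = P(2), equating U's and D's payoffs gives −7q + 5 = 8q − 6 ⇒ q = 11/15.

-2/15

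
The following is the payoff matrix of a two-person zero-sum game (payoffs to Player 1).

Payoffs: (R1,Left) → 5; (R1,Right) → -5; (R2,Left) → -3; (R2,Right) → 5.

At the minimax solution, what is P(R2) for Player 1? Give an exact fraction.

5/9

Row minima: R1 → -5, R2 → -3; maximin = -3.
Column maxima: Left → 5, Right → 5; minimax = 5.
-3 ≠ 5, so there is no saddle point; optimal play is mixed.
Let Player 1 play R1 with probability p. Expected payoff against Left: 5p + (-3)(1−p) = 8p − 3; against Right: (-5)p + 5(1−p) = −10p + 5.
Setting these equal: 8p − 3 = −10p + 5 ⇒ 18p = 8 ⇒ p = 4/9, and the value is (8)·(4/9) − 3 = 5/9.
For Player 2: with q = P(Left), equating R1's and R2's payoffs gives 10q − 5 = −8q + 5 ⇒ q = 5/9.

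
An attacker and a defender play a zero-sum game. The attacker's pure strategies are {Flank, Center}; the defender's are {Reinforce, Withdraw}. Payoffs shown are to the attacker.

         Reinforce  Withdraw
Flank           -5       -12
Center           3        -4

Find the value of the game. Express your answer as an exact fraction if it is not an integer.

-4

Row minima: Flank → -12, Center → -4; maximin = -4.
Column maxima: Reinforce → 3, Withdraw → -4; minimax = -4.
Since maximin = minimax = -4, there is a saddle point and the value is -4.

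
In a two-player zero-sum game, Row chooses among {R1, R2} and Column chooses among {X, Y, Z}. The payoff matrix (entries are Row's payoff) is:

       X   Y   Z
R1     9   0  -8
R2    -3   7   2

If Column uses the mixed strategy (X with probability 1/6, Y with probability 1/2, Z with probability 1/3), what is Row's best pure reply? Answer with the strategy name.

R2

Expected payoff of R1: (1/6)·9 + (1/2)·0 + (1/3)·(-8) = -7/6.
Expected payoff of R2: (1/6)·(-3) + (1/2)·7 + (1/3)·2 = 11/3.
The largest is 11/3, so Row's best response is R2.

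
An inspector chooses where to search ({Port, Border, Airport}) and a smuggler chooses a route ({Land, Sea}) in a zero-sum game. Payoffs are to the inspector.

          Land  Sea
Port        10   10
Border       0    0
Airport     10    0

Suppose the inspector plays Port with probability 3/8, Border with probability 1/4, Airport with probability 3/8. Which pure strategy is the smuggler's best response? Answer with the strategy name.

If the smuggler plays Land, the inspector's expected payoff is (3/8)·10 + (1/4)·0 + (3/8)·10 = 15/2.
If the smuggler plays Sea, the inspector's expected payoff is (3/8)·10 + (1/4)·0 + (3/8)·0 = 15/4.
The smuggler minimizes the inspector's payoff; the smallest is 15/4, so the best response is Sea.

Sea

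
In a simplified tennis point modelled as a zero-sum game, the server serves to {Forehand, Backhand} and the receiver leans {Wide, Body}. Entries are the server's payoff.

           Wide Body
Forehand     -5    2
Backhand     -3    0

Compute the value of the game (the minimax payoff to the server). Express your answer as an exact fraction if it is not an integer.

Row minima: Forehand → -5, Backhand → -3; maximin = -3.
Column maxima: Wide → -3, Body → 2; minimax = -3.
Since maximin = minimax = -3, there is a saddle point and the value is -3.

-3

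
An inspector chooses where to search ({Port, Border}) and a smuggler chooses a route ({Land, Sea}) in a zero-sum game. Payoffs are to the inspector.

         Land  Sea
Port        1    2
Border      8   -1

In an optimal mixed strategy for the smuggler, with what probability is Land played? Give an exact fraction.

Row minima: Port → 1, Border → -1; maximin = 1.
Column maxima: Land → 8, Sea → 2; minimax = 2.
1 ≠ 2, so there is no saddle point; optimal play is mixed.
Let the inspector play Port with probability p. Expected payoff against Land: 1p + 8(1−p) = −7p + 8; against Sea: 2p + (-1)(1−p) = 3p − 1.
Setting these equal: −7p + 8 = 3p − 1 ⇒ −10p = -9 ⇒ p = 9/10, and the value is (-7)·(9/10) + 8 = 17/10.
For the smuggler: with q = P(Land), equating Port's and Border's payoffs gives −q + 2 = 9q − 1 ⇒ q = 3/10.

3/10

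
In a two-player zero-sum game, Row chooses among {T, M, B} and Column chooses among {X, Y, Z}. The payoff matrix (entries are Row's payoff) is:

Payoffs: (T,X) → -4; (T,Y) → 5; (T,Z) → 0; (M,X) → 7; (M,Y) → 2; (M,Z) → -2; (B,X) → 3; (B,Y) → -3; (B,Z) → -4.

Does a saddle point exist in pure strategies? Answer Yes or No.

No

Row minima: T → -4, M → -2, B → -4; maximin = -2.
Column maxima: X → 7, Y → 5, Z → 0; minimax = 0.
-2 ≠ 0, so no pure-strategy equilibrium exists.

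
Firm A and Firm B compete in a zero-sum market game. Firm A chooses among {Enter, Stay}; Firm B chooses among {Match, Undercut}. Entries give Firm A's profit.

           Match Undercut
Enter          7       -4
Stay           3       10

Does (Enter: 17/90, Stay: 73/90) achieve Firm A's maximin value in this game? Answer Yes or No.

Against Match this mix gives (17/90)·7 + (73/90)·3 = 169/45.
Against Undercut this mix gives (17/90)·(-4) + (73/90)·10 = 331/45.
Firm B will play Match, holding Firm A to 169/45. Shifting weight toward the row that does better against Match would raise this floor (the equalizing mix achieves 41/9 against both Match and Undercut), so the proposed strategy is not optimal.

No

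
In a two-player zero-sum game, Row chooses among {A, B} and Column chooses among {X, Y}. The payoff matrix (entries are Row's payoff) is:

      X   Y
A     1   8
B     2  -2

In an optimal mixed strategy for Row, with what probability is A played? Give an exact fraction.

4/11

Row minima: A → 1, B → -2; maximin = 1.
Column maxima: X → 2, Y → 8; minimax = 2.
1 ≠ 2, so there is no saddle point; optimal play is mixed.
Let Row play A with probability p. Expected payoff against X: 1p + 2(1−p) = −p + 2; against Y: 8p + (-2)(1−p) = 10p − 2.
Setting these equal: −p + 2 = 10p − 2 ⇒ −11p = -4 ⇒ p = 4/11, and the value is (-1)·(4/11) + 2 = 18/11.
For Column: with q = P(X), equating A's and B's payoffs gives −7q + 8 = 4q − 2 ⇒ q = 10/11.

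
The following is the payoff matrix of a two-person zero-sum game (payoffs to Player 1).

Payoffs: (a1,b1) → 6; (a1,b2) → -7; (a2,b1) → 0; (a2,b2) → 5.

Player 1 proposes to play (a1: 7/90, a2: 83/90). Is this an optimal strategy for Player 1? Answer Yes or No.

Against b1 this mix gives (7/90)·6 + (83/90)·0 = 7/15.
Against b2 this mix gives (7/90)·(-7) + (83/90)·5 = 61/15.
Player 2 will play b1, holding Player 1 to 7/15. Shifting weight toward the row that does better against b1 would raise this floor (the equalizing mix achieves 5/3 against both b1 and b2), so the proposed strategy is not optimal.

No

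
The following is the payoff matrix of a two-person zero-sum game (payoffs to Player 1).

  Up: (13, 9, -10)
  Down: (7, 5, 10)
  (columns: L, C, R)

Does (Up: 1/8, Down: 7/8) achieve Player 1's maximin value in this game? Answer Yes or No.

No

Against L this mix gives (1/8)·13 + (7/8)·7 = 31/4.
Against C this mix gives (1/8)·9 + (7/8)·5 = 11/2.
Against R this mix gives (1/8)·(-10) + (7/8)·10 = 15/2.
Player 2 will play C, holding Player 1 to 11/2. Shifting weight toward the row that does better against C would raise this floor (the equalizing mix achieves 35/6 against both C and R), so the proposed strategy is not optimal.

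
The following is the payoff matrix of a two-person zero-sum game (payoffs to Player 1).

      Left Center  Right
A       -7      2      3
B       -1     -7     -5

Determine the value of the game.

-17/5

Row minima: A → -7, B → -7; maximin = -7.
Column maxima: Left → -1, Center → 2, Right → 3; minimax = -1.
-7 ≠ -1, so there is no saddle point; optimal play is mixed.
Right is strictly dominated by Center (it gives Player 1 strictly more in every row), so Player 2 never plays it.
On the remaining 2×2 (A, B vs Left, Center):
Let Player 1 play A with probability p. Expected payoff against Left: (-7)p + (-1)(1−p) = −6p − 1; against Center: 2p + (-7)(1−p) = 9p − 7.
Setting these equal: −6p − 1 = 9p − 7 ⇒ −15p = -6 ⇒ p = 2/5, and the value is (-6)·(2/5) − 1 = -17/5.
For Player 2: with q = P(Left), equating A's and B's payoffs gives −9q + 2 = 6q − 7 ⇒ q = 3/5.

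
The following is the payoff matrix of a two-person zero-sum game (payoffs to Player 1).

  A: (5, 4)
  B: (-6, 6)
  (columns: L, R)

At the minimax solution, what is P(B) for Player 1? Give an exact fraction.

Row minima: A → 4, B → -6; maximin = 4.
Column maxima: L → 5, R → 6; minimax = 5.
4 ≠ 5, so there is no saddle point; optimal play is mixed.
Let Player 1 play A with probability p. Expected payoff against L: 5p + (-6)(1−p) = 11p − 6; against R: 4p + 6(1−p) = −2p + 6.
Setting these equal: 11p − 6 = −2p + 6 ⇒ 13p = 12 ⇒ p = 12/13, and the value is (11)·(12/13) − 6 = 54/13.
For Player 2: with q = P(L), equating A's and B's payoffs gives q + 4 = −12q + 6 ⇒ q = 2/13.

1/13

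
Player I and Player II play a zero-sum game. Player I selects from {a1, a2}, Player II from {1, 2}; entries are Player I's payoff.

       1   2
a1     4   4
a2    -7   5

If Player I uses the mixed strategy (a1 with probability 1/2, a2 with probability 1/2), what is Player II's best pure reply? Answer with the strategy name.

1

If Player II plays 1, Player I's expected payoff is (1/2)·4 + (1/2)·(-7) = -3/2.
If Player II plays 2, Player I's expected payoff is (1/2)·4 + (1/2)·5 = 9/2.
Player II minimizes Player I's payoff; the smallest is -3/2, so the best response is 1.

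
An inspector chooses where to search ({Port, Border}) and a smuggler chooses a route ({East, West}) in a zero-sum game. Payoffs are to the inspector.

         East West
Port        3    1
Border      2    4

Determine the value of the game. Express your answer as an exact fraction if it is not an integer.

Row minima: Port → 1, Border → 2; maximin = 2.
Column maxima: East → 3, West → 4; minimax = 3.
2 ≠ 3, so there is no saddle point; optimal play is mixed.
Let the inspector play Port with probability p. Expected payoff against East: 3p + 2(1−p) = p + 2; against West: 1p + 4(1−p) = −3p + 4.
Setting these equal: p + 2 = −3p + 4 ⇒ 4p = 2 ⇒ p = 1/2, and the value is (1)·(1/2) + 2 = 5/2.
For the smuggler: with q = P(East), equating Port's and Border's payoffs gives 2q + 1 = −2q + 4 ⇒ q = 3/4.

5/2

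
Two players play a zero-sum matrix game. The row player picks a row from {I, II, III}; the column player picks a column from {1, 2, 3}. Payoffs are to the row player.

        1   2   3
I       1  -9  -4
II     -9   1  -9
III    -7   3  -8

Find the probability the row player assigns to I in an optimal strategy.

11/16

Row minima: I → -9, II → -9, III → -8; maximin = -8.
Column maxima: 1 → 1, 2 → 3, 3 → -4; minimax = -4.
-8 ≠ -4, so there is no saddle point; optimal play is mixed.
II is strictly dominated by III, so the row player never plays it.
With II eliminated, 1 is strictly dominated by 3 (it gives the row player strictly more in every remaining row), so the column player never plays it.
On the remaining 2×2 (I, III vs 2, 3):
Let the row player play I with probability p. Expected payoff against 2: (-9)p + 3(1−p) = −12p + 3; against 3: (-4)p + (-8)(1−p) = 4p − 8.
Setting these equal: −12p + 3 = 4p − 8 ⇒ −16p = -11 ⇒ p = 11/16, and the value is (-12)·(11/16) + 3 = -21/4.
For the column player: with q = P(2), equating I's and III's payoffs gives −5q − 4 = 11q − 8 ⇒ q = 1/4.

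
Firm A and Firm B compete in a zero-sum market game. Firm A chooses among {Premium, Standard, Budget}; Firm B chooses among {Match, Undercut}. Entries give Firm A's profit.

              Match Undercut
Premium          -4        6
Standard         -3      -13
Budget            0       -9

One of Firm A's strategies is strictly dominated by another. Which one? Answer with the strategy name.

Standard

Budget gives a strictly higher payoff than Standard against every column: 0 > -3, -9 > -13.
So Standard is strictly dominated and Firm A never plays it.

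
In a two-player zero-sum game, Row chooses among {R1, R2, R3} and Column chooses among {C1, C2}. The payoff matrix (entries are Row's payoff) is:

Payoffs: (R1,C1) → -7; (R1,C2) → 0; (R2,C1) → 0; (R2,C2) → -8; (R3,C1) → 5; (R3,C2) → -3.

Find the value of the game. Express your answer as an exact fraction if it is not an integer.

Row minima: R1 → -7, R2 → -8, R3 → -3; maximin = -3.
Column maxima: C1 → 5, C2 → 0; minimax = 0.
-3 ≠ 0, so there is no saddle point; optimal play is mixed.
R2 is strictly dominated by R3, so Row never plays it.
On the remaining 2×2 (R1, R3 vs C1, C2):
Let Row play R1 with probability p. Expected payoff against C1: (-7)p + 5(1−p) = −12p + 5; against C2: 0p + (-3)(1−p) = 3p − 3.
Setting these equal: −12p + 5 = 3p − 3 ⇒ −15p = -8 ⇒ p = 8/15, and the value is (-12)·(8/15) + 5 = -7/5.
For Column: with q = P(C1), equating R1's and R3's payoffs gives −7q = 8q − 3 ⇒ q = 1/5.

-7/5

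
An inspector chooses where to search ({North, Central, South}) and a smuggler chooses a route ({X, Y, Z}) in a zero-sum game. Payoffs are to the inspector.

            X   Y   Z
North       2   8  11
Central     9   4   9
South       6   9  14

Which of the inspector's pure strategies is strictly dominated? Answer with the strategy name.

North

South gives a strictly higher payoff than North against every column: 6 > 2, 9 > 8, 14 > 11.
So North is strictly dominated and the inspector never plays it.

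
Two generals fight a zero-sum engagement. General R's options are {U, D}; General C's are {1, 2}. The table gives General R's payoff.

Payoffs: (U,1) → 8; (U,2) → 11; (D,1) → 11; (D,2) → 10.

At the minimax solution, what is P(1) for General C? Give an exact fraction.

Row minima: U → 8, D → 10; maximin = 10.
Column maxima: 1 → 11, 2 → 11; minimax = 11.
10 ≠ 11, so there is no saddle point; optimal play is mixed.
Let General R play U with probability p. Expected payoff against 1: 8p + 11(1−p) = −3p + 11; against 2: 11p + 10(1−p) = p + 10.
Setting these equal: −3p + 11 = p + 10 ⇒ −4p = -1 ⇒ p = 1/4, and the value is (-3)·(1/4) + 11 = 41/4.
For General C: with q = P(1), equating U's and D's payoffs gives −3q + 11 = q + 10 ⇒ q = 1/4.

1/4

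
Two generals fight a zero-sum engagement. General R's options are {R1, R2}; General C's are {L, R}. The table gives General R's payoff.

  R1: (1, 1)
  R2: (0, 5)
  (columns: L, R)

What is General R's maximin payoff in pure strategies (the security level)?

Row minima: R1 → 1, R2 → 0.
The best of these is 1.

1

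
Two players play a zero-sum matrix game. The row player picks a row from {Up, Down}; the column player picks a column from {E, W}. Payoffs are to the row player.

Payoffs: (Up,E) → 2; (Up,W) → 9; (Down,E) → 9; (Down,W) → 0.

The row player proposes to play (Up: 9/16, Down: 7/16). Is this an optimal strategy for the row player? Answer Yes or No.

Against E this mix gives (9/16)·2 + (7/16)·9 = 81/16.
Against W this mix gives (9/16)·9 + (7/16)·0 = 81/16.
All of the column player's active replies (E, W) yield 81/16, and no column does worse for the row player. The mix makes the column player indifferent and guarantees 81/16, so it is optimal.

Yes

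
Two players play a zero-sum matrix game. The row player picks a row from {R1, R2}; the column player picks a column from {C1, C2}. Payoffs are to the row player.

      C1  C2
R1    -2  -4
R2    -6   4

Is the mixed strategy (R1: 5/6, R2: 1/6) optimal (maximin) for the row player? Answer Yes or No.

Yes

Against C1 this mix gives (5/6)·(-2) + (1/6)·(-6) = -8/3.
Against C2 this mix gives (5/6)·(-4) + (1/6)·4 = -8/3.
All of the column player's active replies (C1, C2) yield -8/3, and no column does worse for the row player. The mix makes the column player indifferent and guarantees -8/3, so it is optimal.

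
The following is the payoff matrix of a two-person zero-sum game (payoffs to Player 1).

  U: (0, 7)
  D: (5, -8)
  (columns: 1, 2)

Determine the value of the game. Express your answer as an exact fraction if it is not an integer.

Row minima: U → 0, D → -8; maximin = 0.
Column maxima: 1 → 5, 2 → 7; minimax = 5.
0 ≠ 5, so there is no saddle point; optimal play is mixed.
Let Player 1 play U with probability p. Expected payoff against 1: 0p + 5(1−p) = −5p + 5; against 2: 7p + (-8)(1−p) = 15p − 8.
Setting these equal: −5p + 5 = 15p − 8 ⇒ −20p = -13 ⇒ p = 13/20, and the value is (-5)·(13/20) + 5 = 7/4.
For Player 2: with q = P(1), equating U's and D's payoffs gives −7q + 7 = 13q − 8 ⇒ q = 3/4.

7/4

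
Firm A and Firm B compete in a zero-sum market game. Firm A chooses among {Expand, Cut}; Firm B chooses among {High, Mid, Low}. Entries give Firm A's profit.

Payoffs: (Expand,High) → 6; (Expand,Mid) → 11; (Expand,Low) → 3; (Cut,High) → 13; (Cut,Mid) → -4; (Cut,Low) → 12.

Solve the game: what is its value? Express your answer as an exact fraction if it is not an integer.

6

Row minima: Expand → 3, Cut → -4; maximin = 3.
Column maxima: High → 13, Mid → 11, Low → 12; minimax = 11.
3 ≠ 11, so there is no saddle point; optimal play is mixed.
High is strictly dominated by Low (it gives Firm A strictly more in every row), so Firm B never plays it.
On the remaining 2×2 (Expand, Cut vs Mid, Low):
Let Firm A play Expand with probability p. Expected payoff against Mid: 11p + (-4)(1−p) = 15p − 4; against Low: 3p + 12(1−p) = −9p + 12.
Setting these equal: 15p − 4 = −9p + 12 ⇒ 24p = 16 ⇒ p = 2/3, and the value is (15)·(2/3) − 4 = 6.
For Firm B: with q = P(Mid), equating Expand's and Cut's payoffs gives 8q + 3 = −16q + 12 ⇒ q = 3/8.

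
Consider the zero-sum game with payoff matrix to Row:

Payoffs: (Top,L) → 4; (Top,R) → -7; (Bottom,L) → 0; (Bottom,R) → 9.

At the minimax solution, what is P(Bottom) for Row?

Row minima: Top → -7, Bottom → 0; maximin = 0.
Column maxima: L → 4, R → 9; minimax = 4.
0 ≠ 4, so there is no saddle point; optimal play is mixed.
Let Row play Top with probability p. Expected payoff against L: 4p + 0(1−p) = 4p; against R: (-7)p + 9(1−p) = −16p + 9.
Setting these equal: 4p = −16p + 9 ⇒ 20p = 9 ⇒ p = 9/20, and the value is (4)·(9/20) = 9/5.
For Column: with q = P(L), equating Top's and Bottom's payoffs gives 11q − 7 = −9q + 9 ⇒ q = 4/5.

11/20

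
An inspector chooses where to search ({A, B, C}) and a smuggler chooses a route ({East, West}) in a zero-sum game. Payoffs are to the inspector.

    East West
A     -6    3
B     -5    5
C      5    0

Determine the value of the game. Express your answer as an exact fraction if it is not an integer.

Row minima: A → -6, B → -5, C → 0; maximin = 0.
Column maxima: East → 5, West → 5; minimax = 5.
0 ≠ 5, so there is no saddle point; optimal play is mixed.
A is strictly dominated by B, so the inspector never plays it.
On the remaining 2×2 (B, C vs East, West):
Let the inspector play B with probability p. Expected payoff against East: (-5)p + 5(1−p) = −10p + 5; against West: 5p + 0(1−p) = 5p.
Setting these equal: −10p + 5 = 5p ⇒ −15p = -5 ⇒ p = 1/3, and the value is (-10)·(1/3) + 5 = 5/3.
For the smuggler: with q = P(East), equating B's and C's payoffs gives −10q + 5 = 5q ⇒ q = 1/3.

5/3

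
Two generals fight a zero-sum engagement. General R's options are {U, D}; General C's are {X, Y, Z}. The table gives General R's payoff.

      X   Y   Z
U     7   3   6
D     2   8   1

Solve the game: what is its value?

9/2

Row minima: U → 3, D → 1; maximin = 3.
Column maxima: X → 7, Y → 8, Z → 6; minimax = 6.
3 ≠ 6, so there is no saddle point; optimal play is mixed.
X is strictly dominated by Z (it gives General R strictly more in every row), so General C never plays it.
On the remaining 2×2 (U, D vs Y, Z):
Let General R play U with probability p. Expected payoff against Y: 3p + 8(1−p) = −5p + 8; against Z: 6p + 1(1−p) = 5p + 1.
Setting these equal: −5p + 8 = 5p + 1 ⇒ −10p = -7 ⇒ p = 7/10, and the value is (-5)·(7/10) + 8 = 9/2.
For General C: with q = P(Y), equating U's and D's payoffs gives −3q + 6 = 7q + 1 ⇒ q = 1/2.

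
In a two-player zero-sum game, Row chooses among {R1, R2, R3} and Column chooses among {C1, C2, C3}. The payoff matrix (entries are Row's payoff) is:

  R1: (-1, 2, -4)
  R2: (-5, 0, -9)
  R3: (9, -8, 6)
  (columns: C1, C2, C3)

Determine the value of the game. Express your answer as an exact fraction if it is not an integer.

-1

Row minima: R1 → -4, R2 → -9, R3 → -8; maximin = -4.
Column maxima: C1 → 9, C2 → 2, C3 → 6; minimax = 2.
-4 ≠ 2, so there is no saddle point; optimal play is mixed.
R2 is strictly dominated by R1, so Row never plays it.
C1 is strictly dominated by C3 (it gives Row strictly more in every row), so Column never plays it.
On the remaining 2×2 (R1, R3 vs C2, C3):
Let Row play R1 with probability p. Expected payoff against C2: 2p + (-8)(1−p) = 10p − 8; against C3: (-4)p + 6(1−p) = −10p + 6.
Setting these equal: 10p − 8 = −10p + 6 ⇒ 20p = 14 ⇒ p = 7/10, and the value is (10)·(7/10) − 8 = -1.
For Column: with q = P(C2), equating R1's and R3's payoffs gives 6q − 4 = −14q + 6 ⇒ q = 1/2.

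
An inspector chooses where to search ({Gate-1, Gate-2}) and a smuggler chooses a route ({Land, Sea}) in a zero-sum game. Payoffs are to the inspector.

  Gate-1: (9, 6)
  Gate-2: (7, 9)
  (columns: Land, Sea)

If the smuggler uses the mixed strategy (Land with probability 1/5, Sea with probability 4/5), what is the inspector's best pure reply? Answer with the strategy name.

Gate-2

Expected payoff of Gate-1: (1/5)·9 + (4/5)·6 = 33/5.
Expected payoff of Gate-2: (1/5)·7 + (4/5)·9 = 43/5.
The largest is 43/5, so the inspector's best response is Gate-2.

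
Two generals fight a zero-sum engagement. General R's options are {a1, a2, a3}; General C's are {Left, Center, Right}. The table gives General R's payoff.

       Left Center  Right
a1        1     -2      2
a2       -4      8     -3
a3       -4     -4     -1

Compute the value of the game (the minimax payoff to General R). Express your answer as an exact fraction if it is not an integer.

0

Row minima: a1 → -2, a2 → -4, a3 → -4; maximin = -2.
Column maxima: Left → 1, Center → 8, Right → 2; minimax = 1.
-2 ≠ 1, so there is no saddle point; optimal play is mixed.
a3 is strictly dominated by a1, so General R never plays it.
Right is strictly dominated by Left (it gives General R strictly more in every row), so General C never plays it.
On the remaining 2×2 (a1, a2 vs Left, Center):
Let General R play a1 with probability p. Expected payoff against Left: 1p + (-4)(1−p) = 5p − 4; against Center: (-2)p + 8(1−p) = −10p + 8.
Setting these equal: 5p − 4 = −10p + 8 ⇒ 15p = 12 ⇒ p = 4/5, and the value is (5)·(4/5) − 4 = 0.
For General C: with q = P(Left), equating a1's and a2's payoffs gives 3q − 2 = −12q + 8 ⇒ q = 2/3.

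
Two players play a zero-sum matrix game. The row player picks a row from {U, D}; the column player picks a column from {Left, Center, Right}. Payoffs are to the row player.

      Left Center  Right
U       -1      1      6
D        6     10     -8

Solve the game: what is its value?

4/3

Row minima: U → -1, D → -8; maximin = -1.
Column maxima: Left → 6, Center → 10, Right → 6; minimax = 6.
-1 ≠ 6, so there is no saddle point; optimal play is mixed.
Center is strictly dominated by Left (it gives the row player strictly more in every row), so the column player never plays it.
On the remaining 2×2 (U, D vs Left, Right):
Let the row player play U with probability p. Expected payoff against Left: (-1)p + 6(1−p) = −7p + 6; against Right: 6p + (-8)(1−p) = 14p − 8.
Setting these equal: −7p + 6 = 14p − 8 ⇒ −21p = -14 ⇒ p = 2/3, and the value is (-7)·(2/3) + 6 = 4/3.
For the column player: with q = P(Left), equating U's and D's payoffs gives −7q + 6 = 14q − 8 ⇒ q = 2/3.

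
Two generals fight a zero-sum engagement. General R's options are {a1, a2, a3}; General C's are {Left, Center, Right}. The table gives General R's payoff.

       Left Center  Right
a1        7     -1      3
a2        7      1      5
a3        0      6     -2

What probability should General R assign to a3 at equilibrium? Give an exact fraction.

Row minima: a1 → -1, a2 → 1, a3 → -2; maximin = 1.
Column maxima: Left → 7, Center → 6, Right → 5; minimax = 5.
1 ≠ 5, so there is no saddle point; optimal play is mixed.
Left is strictly dominated by Right (it gives General R strictly more in every row), so General C never plays it.
With Left eliminated, a1 is strictly dominated by a2 (a2 gives General R strictly more in every remaining column), so General R never plays it.
On the remaining 2×2 (a2, a3 vs Center, Right):
Let General R play a2 with probability p. Expected payoff against Center: 1p + 6(1−p) = −5p + 6; against Right: 5p + (-2)(1−p) = 7p − 2.
Setting these equal: −5p + 6 = 7p − 2 ⇒ −12p = -8 ⇒ p = 2/3, and the value is (-5)·(2/3) + 6 = 8/3.
For General C: with q = P(Center), equating a2's and a3's payoffs gives −4q + 5 = 8q − 2 ⇒ q = 7/12.

1/3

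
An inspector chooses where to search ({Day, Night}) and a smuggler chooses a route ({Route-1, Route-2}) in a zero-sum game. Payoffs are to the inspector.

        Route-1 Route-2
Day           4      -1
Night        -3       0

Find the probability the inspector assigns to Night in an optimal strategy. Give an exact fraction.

5/8

Row minima: Day → -1, Night → -3; maximin = -1.
Column maxima: Route-1 → 4, Route-2 → 0; minimax = 0.
-1 ≠ 0, so there is no saddle point; optimal play is mixed.
Let the inspector play Day with probability p. Expected payoff against Route-1: 4p + (-3)(1−p) = 7p − 3; against Route-2: (-1)p + 0(1−p) = −p.
Setting these equal: 7p − 3 = −p ⇒ 8p = 3 ⇒ p = 3/8, and the value is (7)·(3/8) − 3 = -3/8.
For the smuggler: with q = P(Route-1), equating Day's and Night's payoffs gives 5q − 1 = −3q ⇒ q = 1/8.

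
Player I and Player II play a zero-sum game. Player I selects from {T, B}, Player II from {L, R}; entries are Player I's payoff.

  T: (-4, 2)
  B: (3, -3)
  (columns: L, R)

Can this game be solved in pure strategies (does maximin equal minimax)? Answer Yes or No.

Row minima: T → -4, B → -3; maximin = -3.
Column maxima: L → 3, R → 2; minimax = 2.
-3 ≠ 2, so no pure-strategy equilibrium exists.

No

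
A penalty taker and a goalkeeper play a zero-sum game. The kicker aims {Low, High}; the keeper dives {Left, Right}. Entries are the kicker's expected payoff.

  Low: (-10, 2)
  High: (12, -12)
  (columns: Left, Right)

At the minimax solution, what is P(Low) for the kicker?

2/3

Row minima: Low → -10, High → -12; maximin = -10.
Column maxima: Left → 12, Right → 2; minimax = 2.
-10 ≠ 2, so there is no saddle point; optimal play is mixed.
Let the kicker play Low with probability p. Expected payoff against Left: (-10)p + 12(1−p) = −22p + 12; against Right: 2p + (-12)(1−p) = 14p − 12.
Setting these equal: −22p + 12 = 14p − 12 ⇒ −36p = -24 ⇒ p = 2/3, and the value is (-22)·(2/3) + 12 = -8/3.
For the keeper: with q = P(Left), equating Low's and High's payoffs gives −12q + 2 = 24q − 12 ⇒ q = 7/18.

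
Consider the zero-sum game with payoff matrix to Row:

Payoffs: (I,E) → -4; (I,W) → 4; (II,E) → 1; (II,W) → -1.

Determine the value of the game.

Row minima: I → -4, II → -1; maximin = -1.
Column maxima: E → 1, W → 4; minimax = 1.
-1 ≠ 1, so there is no saddle point; optimal play is mixed.
Let Row play I with probability p. Expected payoff against E: (-4)p + 1(1−p) = −5p + 1; against W: 4p + (-1)(1−p) = 5p − 1.
Setting these equal: −5p + 1 = 5p − 1 ⇒ −10p = -2 ⇒ p = 1/5, and the value is (-5)·(1/5) + 1 = 0.
For Column: with q = P(E), equating I's and II's payoffs gives −8q + 4 = 2q − 1 ⇒ q = 1/2.

0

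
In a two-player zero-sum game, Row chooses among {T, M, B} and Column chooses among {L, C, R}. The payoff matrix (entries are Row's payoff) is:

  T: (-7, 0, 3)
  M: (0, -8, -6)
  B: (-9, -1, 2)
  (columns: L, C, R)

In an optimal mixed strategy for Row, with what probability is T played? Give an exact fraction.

8/15

Row minima: T → -7, M → -8, B → -9; maximin = -7.
Column maxima: L → 0, C → 0, R → 3; minimax = 0.
-7 ≠ 0, so there is no saddle point; optimal play is mixed.
B is strictly dominated by T, so Row never plays it.
R is strictly dominated by C (it gives Row strictly more in every row), so Column never plays it.
On the remaining 2×2 (T, M vs L, C):
Let Row play T with probability p. Expected payoff against L: (-7)p + 0(1−p) = −7p; against C: 0p + (-8)(1−p) = 8p − 8.
Setting these equal: −7p = 8p − 8 ⇒ −15p = -8 ⇒ p = 8/15, and the value is (-7)·(8/15) = -56/15.
For Column: with q = P(L), equating T's and M's payoffs gives −7q = 8q − 8 ⇒ q = 8/15.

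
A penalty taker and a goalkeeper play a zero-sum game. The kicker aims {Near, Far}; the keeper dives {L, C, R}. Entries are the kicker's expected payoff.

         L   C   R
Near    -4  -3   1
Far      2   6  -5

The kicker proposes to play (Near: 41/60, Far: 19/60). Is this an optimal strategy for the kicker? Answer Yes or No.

No

Against L this mix gives (41/60)·(-4) + (19/60)·2 = -21/10.
Against C this mix gives (41/60)·(-3) + (19/60)·6 = -3/20.
Against R this mix gives (41/60)·1 + (19/60)·(-5) = -9/10.
The keeper will play L, holding the kicker to -21/10. Shifting weight toward the row that does better against L would raise this floor (the equalizing mix achieves -3/2 against both L and R), so the proposed strategy is not optimal.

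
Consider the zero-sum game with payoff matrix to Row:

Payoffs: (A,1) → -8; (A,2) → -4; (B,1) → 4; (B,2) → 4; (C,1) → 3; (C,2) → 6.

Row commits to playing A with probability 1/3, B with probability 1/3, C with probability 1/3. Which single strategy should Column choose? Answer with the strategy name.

1

If Column plays 1, Row's expected payoff is (1/3)·(-8) + (1/3)·4 + (1/3)·3 = -1/3.
If Column plays 2, Row's expected payoff is (1/3)·(-4) + (1/3)·4 + (1/3)·6 = 2.
Column minimizes Row's payoff; the smallest is -1/3, so the best response is 1.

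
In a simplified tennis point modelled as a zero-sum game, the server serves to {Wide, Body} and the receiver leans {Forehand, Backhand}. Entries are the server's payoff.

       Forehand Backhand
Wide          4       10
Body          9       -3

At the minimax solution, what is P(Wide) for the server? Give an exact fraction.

Row minima: Wide → 4, Body → -3; maximin = 4.
Column maxima: Forehand → 9, Backhand → 10; minimax = 9.
4 ≠ 9, so there is no saddle point; optimal play is mixed.
Let the server play Wide with probability p. Expected payoff against Forehand: 4p + 9(1−p) = −5p + 9; against Backhand: 10p + (-3)(1−p) = 13p − 3.
Setting these equal: −5p + 9 = 13p − 3 ⇒ −18p = -12 ⇒ p = 2/3, and the value is (-5)·(2/3) + 9 = 17/3.
For the receiver: with q = P(Forehand), equating Wide's and Body's payoffs gives −6q + 10 = 12q − 3 ⇒ q = 13/18.

2/3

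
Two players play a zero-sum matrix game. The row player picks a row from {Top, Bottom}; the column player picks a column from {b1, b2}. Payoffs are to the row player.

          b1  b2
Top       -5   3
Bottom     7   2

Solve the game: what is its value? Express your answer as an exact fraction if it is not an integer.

Row minima: Top → -5, Bottom → 2; maximin = 2.
Column maxima: b1 → 7, b2 → 3; minimax = 3.
2 ≠ 3, so there is no saddle point; optimal play is mixed.
Let the row player play Top with probability p. Expected payoff against b1: (-5)p + 7(1−p) = −12p + 7; against b2: 3p + 2(1−p) = p + 2.
Setting these equal: −12p + 7 = p + 2 ⇒ −13p = -5 ⇒ p = 5/13, and the value is (-12)·(5/13) + 7 = 31/13.
For the column player: with q = P(b1), equating Top's and Bottom's payoffs gives −8q + 3 = 5q + 2 ⇒ q = 1/13.

31/13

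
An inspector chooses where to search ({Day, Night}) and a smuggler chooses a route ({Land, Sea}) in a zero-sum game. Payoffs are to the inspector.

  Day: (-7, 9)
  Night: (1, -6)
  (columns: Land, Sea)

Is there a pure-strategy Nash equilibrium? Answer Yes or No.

Row minima: Day → -7, Night → -6; maximin = -6.
Column maxima: Land → 1, Sea → 9; minimax = 1.
-6 ≠ 1, so no pure-strategy equilibrium exists.

No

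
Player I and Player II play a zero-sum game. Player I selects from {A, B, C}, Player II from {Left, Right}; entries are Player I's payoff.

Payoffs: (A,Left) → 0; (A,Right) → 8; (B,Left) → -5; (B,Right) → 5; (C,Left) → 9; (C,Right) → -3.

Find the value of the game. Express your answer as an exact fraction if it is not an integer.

Row minima: A → 0, B → -5, C → -3; maximin = 0.
Column maxima: Left → 9, Right → 8; minimax = 8.
0 ≠ 8, so there is no saddle point; optimal play is mixed.
B is strictly dominated by A, so Player I never plays it.
On the remaining 2×2 (A, C vs Left, Right):
Let Player I play A with probability p. Expected payoff against Left: 0p + 9(1−p) = −9p + 9; against Right: 8p + (-3)(1−p) = 11p − 3.
Setting these equal: −9p + 9 = 11p − 3 ⇒ −20p = -12 ⇒ p = 3/5, and the value is (-9)·(3/5) + 9 = 18/5.
For Player II: with q = P(Left), equating A's and C's payoffs gives −8q + 8 = 12q − 3 ⇒ q = 11/20.

18/5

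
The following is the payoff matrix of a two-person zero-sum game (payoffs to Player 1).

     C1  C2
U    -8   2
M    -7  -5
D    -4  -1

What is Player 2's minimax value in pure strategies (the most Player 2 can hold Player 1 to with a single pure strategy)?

-4

Column maxima: C1 → -4, C2 → 2.
The smallest of these is -4.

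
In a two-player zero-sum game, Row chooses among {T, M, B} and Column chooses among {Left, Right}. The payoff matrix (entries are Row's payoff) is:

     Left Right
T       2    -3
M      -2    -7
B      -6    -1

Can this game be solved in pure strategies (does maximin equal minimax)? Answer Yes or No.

Row minima: T → -3, M → -7, B → -6; maximin = -3.
Column maxima: Left → 2, Right → -1; minimax = -1.
-3 ≠ -1, so no pure-strategy equilibrium exists.

No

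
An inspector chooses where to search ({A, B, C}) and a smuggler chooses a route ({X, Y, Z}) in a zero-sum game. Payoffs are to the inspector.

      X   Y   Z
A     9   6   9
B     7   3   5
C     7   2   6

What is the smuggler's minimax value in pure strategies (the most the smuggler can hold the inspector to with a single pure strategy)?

6

Column maxima: X → 9, Y → 6, Z → 9.
The smallest of these is 6.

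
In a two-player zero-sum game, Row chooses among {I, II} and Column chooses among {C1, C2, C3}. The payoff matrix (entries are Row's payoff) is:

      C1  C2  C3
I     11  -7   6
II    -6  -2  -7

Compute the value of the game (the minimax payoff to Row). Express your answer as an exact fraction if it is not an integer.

-61/18

Row minima: I → -7, II → -7; maximin = -7.
Column maxima: C1 → 11, C2 → -2, C3 → 6; minimax = -2.
-7 ≠ -2, so there is no saddle point; optimal play is mixed.
C1 is strictly dominated by C3 (it gives Row strictly more in every row), so Column never plays it.
On the remaining 2×2 (I, II vs C2, C3):
Let Row play I with probability p. Expected payoff against C2: (-7)p + (-2)(1−p) = −5p − 2; against C3: 6p + (-7)(1−p) = 13p − 7.
Setting these equal: −5p − 2 = 13p − 7 ⇒ −18p = -5 ⇒ p = 5/18, and the value is (-5)·(5/18) − 2 = -61/18.
For Column: with q = P(C2), equating I's and II's payoffs gives −13q + 6 = 5q − 7 ⇒ q = 13/18.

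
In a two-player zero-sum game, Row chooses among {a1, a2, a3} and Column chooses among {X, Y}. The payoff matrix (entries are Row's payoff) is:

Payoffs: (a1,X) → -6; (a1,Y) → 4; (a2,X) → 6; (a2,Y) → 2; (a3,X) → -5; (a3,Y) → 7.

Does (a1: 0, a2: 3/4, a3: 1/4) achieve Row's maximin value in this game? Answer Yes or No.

Yes

Against X this mix gives (3/4)·6 + (1/4)·(-5) = 13/4.
Against Y this mix gives (3/4)·2 + (1/4)·7 = 13/4.
All of Column's active replies (X, Y) yield 13/4, and no column does worse for Row. The mix makes Column indifferent and guarantees 13/4, so it is optimal.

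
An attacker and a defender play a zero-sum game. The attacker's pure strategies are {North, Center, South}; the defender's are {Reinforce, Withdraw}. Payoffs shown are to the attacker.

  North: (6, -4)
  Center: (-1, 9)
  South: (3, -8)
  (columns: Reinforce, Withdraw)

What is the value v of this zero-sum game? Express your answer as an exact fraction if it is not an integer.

5/2

Row minima: North → -4, Center → -1, South → -8; maximin = -1.
Column maxima: Reinforce → 6, Withdraw → 9; minimax = 6.
-1 ≠ 6, so there is no saddle point; optimal play is mixed.
South is strictly dominated by North, so the attacker never plays it.
On the remaining 2×2 (North, Center vs Reinforce, Withdraw):
Let the attacker play North with probability p. Expected payoff against Reinforce: 6p + (-1)(1−p) = 7p − 1; against Withdraw: (-4)p + 9(1−p) = −13p + 9.
Setting these equal: 7p − 1 = −13p + 9 ⇒ 20p = 10 ⇒ p = 1/2, and the value is (7)·(1/2) − 1 = 5/2.
For the defender: with q = P(Reinforce), equating North's and Center's payoffs gives 10q − 4 = −10q + 9 ⇒ q = 13/20.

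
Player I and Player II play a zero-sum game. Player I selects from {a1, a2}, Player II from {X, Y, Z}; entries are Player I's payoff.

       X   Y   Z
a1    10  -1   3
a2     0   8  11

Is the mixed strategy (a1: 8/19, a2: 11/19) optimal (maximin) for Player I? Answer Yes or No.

Yes

Against X this mix gives (8/19)·10 + (11/19)·0 = 80/19.
Against Y this mix gives (8/19)·(-1) + (11/19)·8 = 80/19.
Against Z this mix gives (8/19)·3 + (11/19)·11 = 145/19.
All of Player II's active replies (X, Y) yield 80/19, and no column does worse for Player I. The mix makes Player II indifferent and guarantees 80/19, so it is optimal.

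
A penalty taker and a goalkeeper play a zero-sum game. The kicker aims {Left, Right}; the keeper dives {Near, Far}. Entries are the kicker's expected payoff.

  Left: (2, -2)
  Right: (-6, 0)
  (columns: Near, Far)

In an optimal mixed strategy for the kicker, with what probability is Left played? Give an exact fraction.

3/5

Row minima: Left → -2, Right → -6; maximin = -2.
Column maxima: Near → 2, Far → 0; minimax = 0.
-2 ≠ 0, so there is no saddle point; optimal play is mixed.
Let the kicker play Left with probability p. Expected payoff against Near: 2p + (-6)(1−p) = 8p − 6; against Far: (-2)p + 0(1−p) = −2p.
Setting these equal: 8p − 6 = −2p ⇒ 10p = 6 ⇒ p = 3/5, and the value is (8)·(3/5) − 6 = -6/5.
For the keeper: with q = P(Near), equating Left's and Right's payoffs gives 4q − 2 = −6q ⇒ q = 1/5.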